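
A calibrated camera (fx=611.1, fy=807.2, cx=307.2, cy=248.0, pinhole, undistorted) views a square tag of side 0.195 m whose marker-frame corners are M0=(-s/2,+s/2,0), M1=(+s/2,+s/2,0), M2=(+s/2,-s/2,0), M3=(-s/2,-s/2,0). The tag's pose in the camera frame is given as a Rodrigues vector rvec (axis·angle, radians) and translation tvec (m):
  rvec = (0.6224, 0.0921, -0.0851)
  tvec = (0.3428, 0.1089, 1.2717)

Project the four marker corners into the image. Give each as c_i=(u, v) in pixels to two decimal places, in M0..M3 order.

c0=(424.27, 364.26) c1=(515.99, 360.00) c2=(524.91, 264.72) c3=(424.60, 271.07)

Intrinsics K: fx=611.1, fy=807.2, cx=307.2, cy=248.0
Marker side s = 0.195 m; corners in marker frame (Z=0):
  M0 = (-0.0975, +0.0975, 0)
  M1 = (+0.0975, +0.0975, 0)
  M2 = (+0.0975, -0.0975, 0)
  M3 = (-0.0975, -0.0975, 0)
rvec = (0.6224, 0.0921, -0.0851), |rvec| = θ = 0.63491 rad = 36.377°
Rodrigues: sinθ=0.59310, 1−cosθ=0.19487; R = I + sinθ·[k]× + (1−cosθ)·[k]×²:
    [+0.99240 +0.10721 +0.06043]
    [-0.05179 +0.80923 -0.58521]
    [-0.11164 +0.57763 +0.80863]
t = (0.3428, 0.1089, 1.2717) m
M0: Pc = R·M0+t = (+0.25649, +0.19285, +1.33890); u = 611.1·(+0.25649)/1.33890 + 307.2 = 424.2685, v = 807.2·(+0.19285)/1.33890 + 248.0 = 364.2649
M1: Pc = R·M1+t = (+0.45001, +0.18275, +1.31713); u = 611.1·(+0.45001)/1.31713 + 307.2 = 515.9883, v = 807.2·(+0.18275)/1.31713 + 248.0 = 359.9980
M2: Pc = R·M2+t = (+0.42911, +0.02495, +1.20450); u = 611.1·(+0.42911)/1.20450 + 307.2 = 524.9066, v = 807.2·(+0.02495)/1.20450 + 248.0 = 264.7212
M3: Pc = R·M3+t = (+0.23559, +0.03505, +1.22627); u = 611.1·(+0.23559)/1.22627 + 307.2 = 424.6036, v = 807.2·(+0.03505)/1.22627 + 248.0 = 271.0715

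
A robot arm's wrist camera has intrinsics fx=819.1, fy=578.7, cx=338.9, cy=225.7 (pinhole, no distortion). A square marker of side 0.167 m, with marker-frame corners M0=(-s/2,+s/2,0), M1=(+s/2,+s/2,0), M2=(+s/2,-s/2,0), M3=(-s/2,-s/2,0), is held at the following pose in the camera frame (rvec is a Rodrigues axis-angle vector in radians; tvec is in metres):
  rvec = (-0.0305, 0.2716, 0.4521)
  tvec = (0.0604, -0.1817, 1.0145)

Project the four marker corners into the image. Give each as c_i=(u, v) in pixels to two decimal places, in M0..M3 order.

Intrinsics K: fx=819.1, fy=578.7, cx=338.9, cy=225.7
Marker side s = 0.167 m; corners in marker frame (Z=0):
  M0 = (-0.0835, +0.0835, 0)
  M1 = (+0.0835, +0.0835, 0)
  M2 = (+0.0835, -0.0835, 0)
  M3 = (-0.0835, -0.0835, 0)
rvec = (-0.0305, 0.2716, 0.4521), |rvec| = θ = 0.52829 rad = 30.269°
Rodrigues: sinθ=0.50406, 1−cosθ=0.13633; R = I + sinθ·[k]× + (1−cosθ)·[k]×²:
    [+0.86412 -0.43541 +0.25241]
    [+0.42732 +0.89970 +0.08908]
    [-0.26588 +0.03088 +0.96351]
t = (0.0604, -0.1817, 1.0145) m
M0: Pc = R·M0+t = (-0.04811, -0.14226, +1.03928); u = 819.1·(-0.04811)/1.03928 + 338.9 = 300.9817, v = 578.7·(-0.14226)/1.03928 + 225.7 = 146.4881
M1: Pc = R·M1+t = (+0.09620, -0.07089, +0.99488); u = 819.1·(+0.09620)/0.99488 + 338.9 = 418.1013, v = 578.7·(-0.07089)/0.99488 + 225.7 = 184.4625
M2: Pc = R·M2+t = (+0.16891, -0.22114, +0.98972); u = 819.1·(+0.16891)/0.98972 + 338.9 = 478.6919, v = 578.7·(-0.22114)/0.98972 + 225.7 = 96.3946
M3: Pc = R·M3+t = (+0.02460, -0.29251, +1.03412); u = 819.1·(+0.02460)/1.03412 + 338.9 = 358.3868, v = 578.7·(-0.29251)/1.03412 + 225.7 = 62.0121

c0=(300.98, 146.49) c1=(418.10, 184.46) c2=(478.69, 96.39) c3=(358.39, 62.01)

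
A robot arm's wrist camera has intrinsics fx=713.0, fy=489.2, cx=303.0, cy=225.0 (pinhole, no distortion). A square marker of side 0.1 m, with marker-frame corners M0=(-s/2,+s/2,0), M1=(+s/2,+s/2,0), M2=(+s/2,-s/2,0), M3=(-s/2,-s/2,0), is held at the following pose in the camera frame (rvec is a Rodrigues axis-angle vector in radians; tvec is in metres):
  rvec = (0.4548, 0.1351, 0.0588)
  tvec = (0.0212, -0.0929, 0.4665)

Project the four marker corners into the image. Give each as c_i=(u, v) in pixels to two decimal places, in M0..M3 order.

c0=(260.33, 173.16) c1=(405.42, 180.69) c2=(420.03, 76.20) c3=(260.33, 70.64)

Intrinsics K: fx=713.0, fy=489.2, cx=303.0, cy=225.0
Marker side s = 0.1 m; corners in marker frame (Z=0):
  M0 = (-0.0500, +0.0500, 0)
  M1 = (+0.0500, +0.0500, 0)
  M2 = (+0.0500, -0.0500, 0)
  M3 = (-0.0500, -0.0500, 0)
rvec = (0.4548, 0.1351, 0.0588), |rvec| = θ = 0.47807 rad = 27.391°
Rodrigues: sinθ=0.46007, 1−cosθ=0.11212; R = I + sinθ·[k]× + (1−cosθ)·[k]×²:
    [+0.98935 -0.02644 +0.14313]
    [+0.08673 +0.89684 -0.43378]
    [-0.11689 +0.44157 +0.88958]
t = (0.0212, -0.0929, 0.4665) m
M0: Pc = R·M0+t = (-0.02959, -0.05239, +0.49442); u = 713.0·(-0.02959)/0.49442 + 303.0 = 260.3291, v = 489.2·(-0.05239)/0.49442 + 225.0 = 173.1590
M1: Pc = R·M1+t = (+0.06935, -0.04372, +0.48273); u = 713.0·(+0.06935)/0.48273 + 303.0 = 405.4233, v = 489.2·(-0.04372)/0.48273 + 225.0 = 180.6925
M2: Pc = R·M2+t = (+0.07199, -0.13341, +0.43858); u = 713.0·(+0.07199)/0.43858 + 303.0 = 420.0347, v = 489.2·(-0.13341)/0.43858 + 225.0 = 76.1960
M3: Pc = R·M3+t = (-0.02695, -0.14208, +0.45027); u = 713.0·(-0.02695)/0.45027 + 303.0 = 260.3319, v = 489.2·(-0.14208)/0.45027 + 225.0 = 70.6365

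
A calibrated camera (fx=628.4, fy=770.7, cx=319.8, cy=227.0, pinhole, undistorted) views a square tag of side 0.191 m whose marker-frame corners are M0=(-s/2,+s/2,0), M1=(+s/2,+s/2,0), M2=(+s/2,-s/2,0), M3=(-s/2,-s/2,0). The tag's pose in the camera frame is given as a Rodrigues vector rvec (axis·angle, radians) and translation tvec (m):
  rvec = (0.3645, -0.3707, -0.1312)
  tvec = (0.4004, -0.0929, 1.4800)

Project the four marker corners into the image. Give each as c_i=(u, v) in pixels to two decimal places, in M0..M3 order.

c0=(454.36, 234.19) c1=(520.61, 215.72) c2=(525.45, 122.76) c3=(456.09, 138.01)

Intrinsics K: fx=628.4, fy=770.7, cx=319.8, cy=227.0
Marker side s = 0.191 m; corners in marker frame (Z=0):
  M0 = (-0.0955, +0.0955, 0)
  M1 = (+0.0955, +0.0955, 0)
  M2 = (+0.0955, -0.0955, 0)
  M3 = (-0.0955, -0.0955, 0)
rvec = (0.3645, -0.3707, -0.1312), |rvec| = θ = 0.53618 rad = 30.721°
Rodrigues: sinθ=0.51086, 1−cosθ=0.14034; R = I + sinθ·[k]× + (1−cosθ)·[k]×²:
    [+0.92452 +0.05905 -0.37654]
    [-0.19096 +0.92674 -0.32354]
    [+0.32985 +0.37103 +0.86807]
t = (0.4004, -0.0929, 1.4800) m
M0: Pc = R·M0+t = (+0.31775, +0.01384, +1.48393); u = 628.4·(+0.31775)/1.48393 + 319.8 = 454.3563, v = 770.7·(+0.01384)/1.48393 + 227.0 = 234.1884
M1: Pc = R·M1+t = (+0.49433, -0.02263, +1.54693); u = 628.4·(+0.49433)/1.54693 + 319.8 = 520.6084, v = 770.7·(-0.02263)/1.54693 + 227.0 = 215.7241
M2: Pc = R·M2+t = (+0.48305, -0.19964, +1.47607); u = 628.4·(+0.48305)/1.47607 + 319.8 = 525.4479, v = 770.7·(-0.19964)/1.47607 + 227.0 = 122.7615
M3: Pc = R·M3+t = (+0.30647, -0.16317, +1.41307); u = 628.4·(+0.30647)/1.41307 + 319.8 = 456.0890, v = 770.7·(-0.16317)/1.41307 + 227.0 = 138.0070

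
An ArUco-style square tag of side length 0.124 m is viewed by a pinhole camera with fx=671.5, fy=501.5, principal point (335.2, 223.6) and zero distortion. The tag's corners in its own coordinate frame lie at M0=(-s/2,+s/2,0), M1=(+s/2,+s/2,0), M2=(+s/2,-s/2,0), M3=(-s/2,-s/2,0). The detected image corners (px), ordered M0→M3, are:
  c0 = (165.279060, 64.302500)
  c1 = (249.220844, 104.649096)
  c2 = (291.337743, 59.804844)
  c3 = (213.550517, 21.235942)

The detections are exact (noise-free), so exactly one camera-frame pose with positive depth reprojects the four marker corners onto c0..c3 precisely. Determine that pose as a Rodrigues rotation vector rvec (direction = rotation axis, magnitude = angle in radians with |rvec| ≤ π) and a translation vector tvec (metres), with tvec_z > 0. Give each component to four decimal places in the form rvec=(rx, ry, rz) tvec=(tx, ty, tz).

Intrinsics K: fx=671.5, fy=501.5, cx=335.2, cy=223.6
Marker side s = 0.124 m; corners in marker frame (Z=0):
  M0 = (-0.0620, +0.0620, 0)
  M1 = (+0.0620, +0.0620, 0)
  M2 = (+0.0620, -0.0620, 0)
  M3 = (-0.0620, -0.0620, 0)
Detected image corners:
  c0 = (165.279060, 64.302500) px
  c1 = (249.220844, 104.649096) px
  c2 = (291.337743, 59.804844) px
  c3 = (213.550517, 21.235942) px
Planar DLT: solve 8×8 A·h = b for H (H[2,2]=1):
  H  [+685.72908 -486.08357 +230.96505]
  H  [+327.32898 +321.41460 +61.95889]
  H  [+0.14972 -0.53011 +1.00000]
B = K⁻¹H; ‖b₁‖=1.123177, ‖b₂‖=1.123177; λ = 2/(‖b₁‖+‖b₂‖) = 0.890332, sign → tz>0 ⇒ λ=+0.890332
r₁ = λ·B[:,0] = (+0.84266,+0.52169,+0.13330); r₂ = λ·B[:,1] = (-0.40889,+0.78106,-0.47198)
r₃ = r₁×r₂ = (-0.35034,+0.34321,+0.87148); SVD([r₁ r₂ r₃]) → R = UVᵀ:
  R  [+0.84266 -0.40889 -0.35034]
  R  [+0.52169 +0.78106 +0.34321]
  R  [+0.13330 -0.47198 +0.87148]
t = (-0.13820, -0.28697, +0.89033) m
tr R = 2.495191; θ = arccos((tr R − 1)/2) = 0.726362 rad = 41.617°
axis k = ((R−Rᵀ)₃₂, (R−Rᵀ)₁₃, (R−Rᵀ)₂₁) / (2 sinθ) = (-0.613703, -0.364096, +0.700573)
rvec = θ·k = (-0.445771, -0.264466, +0.508870)

rvec=(-0.4458, -0.2645, 0.5089) tvec=(-0.1382, -0.2870, 0.8903)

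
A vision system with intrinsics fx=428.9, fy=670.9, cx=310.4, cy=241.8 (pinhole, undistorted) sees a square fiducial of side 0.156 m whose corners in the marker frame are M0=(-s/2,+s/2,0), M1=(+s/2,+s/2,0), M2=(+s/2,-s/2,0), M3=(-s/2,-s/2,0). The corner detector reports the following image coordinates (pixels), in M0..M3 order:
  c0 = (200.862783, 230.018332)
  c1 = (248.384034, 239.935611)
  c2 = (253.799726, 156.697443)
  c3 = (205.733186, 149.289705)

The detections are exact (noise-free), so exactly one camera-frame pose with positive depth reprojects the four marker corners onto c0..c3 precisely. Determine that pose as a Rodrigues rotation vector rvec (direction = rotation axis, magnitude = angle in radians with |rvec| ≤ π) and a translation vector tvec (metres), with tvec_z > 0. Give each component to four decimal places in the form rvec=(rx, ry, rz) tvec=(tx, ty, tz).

rvec=(0.0506, 0.2633, 0.1187) tvec=(-0.2480, -0.0905, 1.2723)

Intrinsics K: fx=428.9, fy=670.9, cx=310.4, cy=241.8
Marker side s = 0.156 m; corners in marker frame (Z=0):
  M0 = (-0.0780, +0.0780, 0)
  M1 = (+0.0780, +0.0780, 0)
  M2 = (+0.0780, -0.0780, 0)
  M3 = (-0.0780, -0.0780, 0)
Detected image corners:
  c0 = (200.862783, 230.018332) px
  c1 = (248.384034, 239.935611) px
  c2 = (253.799726, 156.697443) px
  c3 = (205.733186, 149.289705) px
Planar DLT: solve 8×8 A·h = b for H (H[2,2]=1):
  H  [+260.54911 -21.25479 +226.80874]
  H  [+16.44306 +535.38589 +194.08160]
  H  [-0.20166 +0.05144 +1.00000]
B = K⁻¹H; ‖b₁‖=0.785974, ‖b₂‖=0.785974; λ = 2/(‖b₁‖+‖b₂‖) = 1.272306, sign → tz>0 ⇒ λ=+1.272306
r₁ = λ·B[:,0] = (+0.95858,+0.12365,-0.25657); r₂ = λ·B[:,1] = (-0.11041,+0.99173,+0.06544)
r₃ = r₁×r₂ = (+0.26254,-0.03440,+0.96431); SVD([r₁ r₂ r₃]) → R = UVᵀ:
  R  [+0.95858 -0.11041 +0.26254]
  R  [+0.12365 +0.99173 -0.03440]
  R  [-0.25657 +0.06544 +0.96431]
t = (-0.24797, -0.09049, +1.27231) m
tr R = 2.914621; θ = arccos((tr R − 1)/2) = 0.293246 rad = 16.802°
axis k = ((R−Rᵀ)₃₂, (R−Rᵀ)₁₃, (R−Rᵀ)₂₁) / (2 sinθ) = (+0.172707, +0.897915, +0.404871)
rvec = θ·k = (+0.050646, +0.263310, +0.118727)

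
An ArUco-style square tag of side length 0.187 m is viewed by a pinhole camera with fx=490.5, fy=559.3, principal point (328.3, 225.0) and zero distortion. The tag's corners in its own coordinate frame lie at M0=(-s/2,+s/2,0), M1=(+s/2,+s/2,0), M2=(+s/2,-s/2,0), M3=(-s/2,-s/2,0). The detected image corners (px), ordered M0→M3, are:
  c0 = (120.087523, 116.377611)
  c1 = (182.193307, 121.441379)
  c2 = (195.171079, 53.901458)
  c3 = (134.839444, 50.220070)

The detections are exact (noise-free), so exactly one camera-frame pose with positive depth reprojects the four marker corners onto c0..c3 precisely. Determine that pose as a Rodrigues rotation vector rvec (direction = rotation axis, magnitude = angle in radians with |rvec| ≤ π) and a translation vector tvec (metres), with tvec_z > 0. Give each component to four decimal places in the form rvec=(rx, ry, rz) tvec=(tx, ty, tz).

Intrinsics K: fx=490.5, fy=559.3, cx=328.3, cy=225.0
Marker side s = 0.187 m; corners in marker frame (Z=0):
  M0 = (-0.0935, +0.0935, 0)
  M1 = (+0.0935, +0.0935, 0)
  M2 = (+0.0935, -0.0935, 0)
  M3 = (-0.0935, -0.0935, 0)
Detected image corners:
  c0 = (120.087523, 116.377611) px
  c1 = (182.193307, 121.441379) px
  c2 = (195.171079, 53.901458) px
  c3 = (134.839444, 50.220070) px
Planar DLT: solve 8×8 A·h = b for H (H[2,2]=1):
  H  [+311.64792 -102.22851 +157.90454]
  H  [+14.86008 +342.28116 +84.91051]
  H  [-0.09898 -0.17739 +1.00000]
B = K⁻¹H; ‖b₁‖=0.711668, ‖b₂‖=0.711668; λ = 2/(‖b₁‖+‖b₂‖) = 1.405149, sign → tz>0 ⇒ λ=+1.405149
r₁ = λ·B[:,0] = (+0.98588,+0.09328,-0.13908); r₂ = λ·B[:,1] = (-0.12602,+0.96020,-0.24926)
r₃ = r₁×r₂ = (+0.11029,+0.26327,+0.95840); SVD([r₁ r₂ r₃]) → R = UVᵀ:
  R  [+0.98588 -0.12602 +0.11029]
  R  [+0.09328 +0.96020 +0.26327]
  R  [-0.13908 -0.24926 +0.95840]
t = (-0.48814, -0.35195, +1.40515) m
tr R = 2.904475; θ = arccos((tr R − 1)/2) = 0.310315 rad = 17.780°
axis k = ((R−Rᵀ)₃₂, (R−Rᵀ)₁₃, (R−Rᵀ)₂₁) / (2 sinθ) = (-0.839234, +0.408336, +0.359094)
rvec = θ·k = (-0.260427, +0.126713, +0.111432)

rvec=(-0.2604, 0.1267, 0.1114) tvec=(-0.4881, -0.3520, 1.4051)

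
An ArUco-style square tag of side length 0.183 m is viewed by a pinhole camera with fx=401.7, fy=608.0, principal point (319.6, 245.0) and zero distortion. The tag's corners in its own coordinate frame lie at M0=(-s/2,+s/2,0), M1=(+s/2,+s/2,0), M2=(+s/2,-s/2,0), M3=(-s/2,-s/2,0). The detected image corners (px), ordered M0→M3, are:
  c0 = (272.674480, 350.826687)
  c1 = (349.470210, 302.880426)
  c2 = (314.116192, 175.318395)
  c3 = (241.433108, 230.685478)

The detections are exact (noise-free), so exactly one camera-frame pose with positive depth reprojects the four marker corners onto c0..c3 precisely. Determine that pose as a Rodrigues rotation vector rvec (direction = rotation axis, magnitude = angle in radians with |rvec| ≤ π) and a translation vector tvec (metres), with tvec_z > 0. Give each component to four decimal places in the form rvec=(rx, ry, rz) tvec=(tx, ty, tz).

Intrinsics K: fx=401.7, fy=608.0, cx=319.6, cy=245.0
Marker side s = 0.183 m; corners in marker frame (Z=0):
  M0 = (-0.0915, +0.0915, 0)
  M1 = (+0.0915, +0.0915, 0)
  M2 = (+0.0915, -0.0915, 0)
  M3 = (-0.0915, -0.0915, 0)
Detected image corners:
  c0 = (272.674480, 350.826687) px
  c1 = (349.470210, 302.880426) px
  c2 = (314.116192, 175.318395) px
  c3 = (241.433108, 230.685478) px
Planar DLT: solve 8×8 A·h = b for H (H[2,2]=1):
  H  [+295.84614 +143.12172 +292.91886]
  H  [-383.68724 +641.48709 +265.09043]
  H  [-0.38187 -0.13056 +1.00000]
B = K⁻¹H; ‖b₁‖=1.206554, ‖b₂‖=1.206554; λ = 2/(‖b₁‖+‖b₂‖) = 0.828806, sign → tz>0 ⇒ λ=+0.828806
r₁ = λ·B[:,0] = (+0.86221,-0.39549,-0.31650); r₂ = λ·B[:,1] = (+0.38139,+0.91806,-0.10821)
r₃ = r₁×r₂ = (+0.33336,-0.02741,+0.94240); SVD([r₁ r₂ r₃]) → R = UVᵀ:
  R  [+0.86221 +0.38139 +0.33336]
  R  [-0.39549 +0.91806 -0.02741]
  R  [-0.31650 -0.10821 +0.94240]
t = (-0.05505, +0.02739, +0.82881) m
tr R = 2.722675; θ = arccos((tr R − 1)/2) = 0.532900 rad = 30.533°
axis k = ((R−Rᵀ)₃₂, (R−Rᵀ)₁₃, (R−Rᵀ)₂₁) / (2 sinθ) = (-0.079524, +0.639580, -0.764600)
rvec = θ·k = (-0.042378, +0.340832, -0.407455)

rvec=(-0.0424, 0.3408, -0.4075) tvec=(-0.0550, 0.0274, 0.8288)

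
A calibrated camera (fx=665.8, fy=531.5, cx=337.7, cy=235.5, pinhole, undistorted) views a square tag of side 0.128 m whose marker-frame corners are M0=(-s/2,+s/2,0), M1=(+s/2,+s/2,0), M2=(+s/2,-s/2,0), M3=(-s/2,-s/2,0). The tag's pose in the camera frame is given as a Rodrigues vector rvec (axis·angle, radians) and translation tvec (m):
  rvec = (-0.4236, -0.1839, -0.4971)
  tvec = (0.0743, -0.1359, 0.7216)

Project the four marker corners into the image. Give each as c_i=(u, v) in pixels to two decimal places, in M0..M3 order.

Intrinsics K: fx=665.8, fy=531.5, cx=337.7, cy=235.5
Marker side s = 0.128 m; corners in marker frame (Z=0):
  M0 = (-0.0640, +0.0640, 0)
  M1 = (+0.0640, +0.0640, 0)
  M2 = (+0.0640, -0.0640, 0)
  M3 = (-0.0640, -0.0640, 0)
rvec = (-0.4236, -0.1839, -0.4971), |rvec| = θ = 0.67850 rad = 38.875°
Rodrigues: sinθ=0.62763, 1−cosθ=0.22149; R = I + sinθ·[k]× + (1−cosθ)·[k]×²:
    [+0.86484 +0.49731 -0.06880]
    [-0.42235 +0.79478 +0.43582]
    [+0.27142 -0.34786 +0.89740]
t = (0.0743, -0.1359, 0.7216) m
M0: Pc = R·M0+t = (+0.05078, -0.05800, +0.68197); u = 665.8·(+0.05078)/0.68197 + 337.7 = 387.2739, v = 531.5·(-0.05800)/0.68197 + 235.5 = 190.2942
M1: Pc = R·M1+t = (+0.16148, -0.11206, +0.71671); u = 665.8·(+0.16148)/0.71671 + 337.7 = 487.7077, v = 531.5·(-0.11206)/0.71671 + 235.5 = 152.3949
M2: Pc = R·M2+t = (+0.09782, -0.21380, +0.76123); u = 665.8·(+0.09782)/0.76123 + 337.7 = 423.2587, v = 531.5·(-0.21380)/0.76123 + 235.5 = 86.2254
M3: Pc = R·M3+t = (-0.01288, -0.15974, +0.72649); u = 665.8·(-0.01288)/0.72649 + 337.7 = 325.8983, v = 531.5·(-0.15974)/0.72649 + 235.5 = 118.6376

c0=(387.27, 190.29) c1=(487.71, 152.39) c2=(423.26, 86.23) c3=(325.90, 118.64)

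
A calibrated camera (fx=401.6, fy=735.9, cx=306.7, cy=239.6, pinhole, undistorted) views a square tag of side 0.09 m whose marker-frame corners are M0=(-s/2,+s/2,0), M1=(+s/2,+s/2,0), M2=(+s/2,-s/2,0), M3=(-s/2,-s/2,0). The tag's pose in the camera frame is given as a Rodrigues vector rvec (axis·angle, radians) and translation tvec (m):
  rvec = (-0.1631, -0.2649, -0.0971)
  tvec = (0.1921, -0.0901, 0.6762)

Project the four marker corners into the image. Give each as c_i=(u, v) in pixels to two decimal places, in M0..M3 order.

Intrinsics K: fx=401.6, fy=735.9, cx=306.7, cy=239.6
Marker side s = 0.09 m; corners in marker frame (Z=0):
  M0 = (-0.0450, +0.0450, 0)
  M1 = (+0.0450, +0.0450, 0)
  M2 = (+0.0450, -0.0450, 0)
  M3 = (-0.0450, -0.0450, 0)
rvec = (-0.1631, -0.2649, -0.0971), |rvec| = θ = 0.32589 rad = 18.672°
Rodrigues: sinθ=0.32015, 1−cosθ=0.05263; R = I + sinθ·[k]× + (1−cosθ)·[k]×²:
    [+0.96055 +0.11680 -0.25239]
    [-0.07398 +0.98214 +0.17298]
    [+0.26808 -0.14748 +0.95204]
t = (0.1921, -0.0901, 0.6762) m
M0: Pc = R·M0+t = (+0.15413, -0.04257, +0.65750); u = 401.6·(+0.15413)/0.65750 + 306.7 = 400.8432, v = 735.9·(-0.04257)/0.65750 + 239.6 = 191.9489
M1: Pc = R·M1+t = (+0.24058, -0.04923, +0.68163); u = 401.6·(+0.24058)/0.68163 + 306.7 = 448.4451, v = 735.9·(-0.04923)/0.68163 + 239.6 = 186.4474
M2: Pc = R·M2+t = (+0.23007, -0.13763, +0.69490); u = 401.6·(+0.23007)/0.69490 + 306.7 = 439.6623, v = 735.9·(-0.13763)/0.69490 + 239.6 = 93.8545
M3: Pc = R·M3+t = (+0.14362, -0.13097, +0.67077); u = 401.6·(+0.14362)/0.67077 + 306.7 = 392.6865, v = 735.9·(-0.13097)/0.67077 + 239.6 = 95.9166

c0=(400.84, 191.95) c1=(448.45, 186.45) c2=(439.66, 93.85) c3=(392.69, 95.92)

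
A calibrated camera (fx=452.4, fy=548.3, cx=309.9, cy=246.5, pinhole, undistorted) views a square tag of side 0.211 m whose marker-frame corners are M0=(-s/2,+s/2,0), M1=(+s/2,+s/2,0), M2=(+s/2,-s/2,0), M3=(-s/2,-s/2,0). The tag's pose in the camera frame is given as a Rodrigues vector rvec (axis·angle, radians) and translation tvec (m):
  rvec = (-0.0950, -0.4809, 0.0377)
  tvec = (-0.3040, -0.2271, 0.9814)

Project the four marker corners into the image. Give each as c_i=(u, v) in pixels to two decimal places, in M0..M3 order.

c0=(114.22, 170.22) c1=(215.82, 184.13) c2=(219.00, 74.77) c3=(120.00, 49.92)

Intrinsics K: fx=452.4, fy=548.3, cx=309.9, cy=246.5
Marker side s = 0.211 m; corners in marker frame (Z=0):
  M0 = (-0.1055, +0.1055, 0)
  M1 = (+0.1055, +0.1055, 0)
  M2 = (+0.1055, -0.1055, 0)
  M3 = (-0.1055, -0.1055, 0)
rvec = (-0.0950, -0.4809, 0.0377), |rvec| = θ = 0.49164 rad = 28.169°
Rodrigues: sinθ=0.47207, 1−cosθ=0.11844; R = I + sinθ·[k]× + (1−cosθ)·[k]×²:
    [+0.88598 -0.01381 -0.46351]
    [+0.05859 +0.99488 +0.08234]
    [+0.46000 -0.10010 +0.88226]
t = (-0.3040, -0.2271, 0.9814) m
M0: Pc = R·M0+t = (-0.39893, -0.12832, +0.92231); u = 452.4·(-0.39893)/0.92231 + 309.9 = 114.2224, v = 548.3·(-0.12832)/0.92231 + 246.5 = 170.2150
M1: Pc = R·M1+t = (-0.21199, -0.11596, +1.01937); u = 452.4·(-0.21199)/1.01937 + 309.9 = 215.8197, v = 548.3·(-0.11596)/1.01937 + 246.5 = 184.1277
M2: Pc = R·M2+t = (-0.20907, -0.32588, +1.04049); u = 452.4·(-0.20907)/1.04049 + 309.9 = 218.9968, v = 548.3·(-0.32588)/1.04049 + 246.5 = 74.7739
M3: Pc = R·M3+t = (-0.39601, -0.33824, +0.94343); u = 452.4·(-0.39601)/0.94343 + 309.9 = 120.0008, v = 548.3·(-0.33824)/0.94343 + 246.5 = 49.9222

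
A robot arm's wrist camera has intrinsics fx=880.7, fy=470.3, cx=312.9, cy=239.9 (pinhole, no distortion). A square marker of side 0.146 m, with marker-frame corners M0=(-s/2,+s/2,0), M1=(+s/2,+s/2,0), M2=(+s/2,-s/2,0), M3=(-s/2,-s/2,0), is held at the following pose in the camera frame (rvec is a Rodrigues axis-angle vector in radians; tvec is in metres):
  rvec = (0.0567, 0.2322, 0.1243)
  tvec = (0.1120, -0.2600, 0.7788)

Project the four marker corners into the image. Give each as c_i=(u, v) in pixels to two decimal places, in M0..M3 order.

Intrinsics K: fx=880.7, fy=470.3, cx=312.9, cy=239.9
Marker side s = 0.146 m; corners in marker frame (Z=0):
  M0 = (-0.0730, +0.0730, 0)
  M1 = (+0.0730, +0.0730, 0)
  M2 = (+0.0730, -0.0730, 0)
  M3 = (-0.0730, -0.0730, 0)
rvec = (0.0567, 0.2322, 0.1243), |rvec| = θ = 0.26941 rad = 15.436°
Rodrigues: sinθ=0.26616, 1−cosθ=0.03607; R = I + sinθ·[k]× + (1−cosθ)·[k]×²:
    [+0.96553 -0.11626 +0.23290]
    [+0.12934 +0.99072 -0.04167]
    [-0.22590 +0.07036 +0.97161]
t = (0.1120, -0.2600, 0.7788) m
M0: Pc = R·M0+t = (+0.03303, -0.19712, +0.80043); u = 880.7·(+0.03303)/0.80043 + 312.9 = 349.2422, v = 470.3·(-0.19712)/0.80043 + 239.9 = 124.0803
M1: Pc = R·M1+t = (+0.17400, -0.17823, +0.76745); u = 880.7·(+0.17400)/0.76745 + 312.9 = 512.5737, v = 470.3·(-0.17823)/0.76745 + 239.9 = 130.6754
M2: Pc = R·M2+t = (+0.19097, -0.32288, +0.75717); u = 880.7·(+0.19097)/0.75717 + 312.9 = 535.0256, v = 470.3·(-0.32288)/0.75717 + 239.9 = 39.3504
M3: Pc = R·M3+t = (+0.05000, -0.34177, +0.79015); u = 880.7·(+0.05000)/0.79015 + 312.9 = 368.6335, v = 470.3·(-0.34177)/0.79015 + 239.9 = 36.4814

c0=(349.24, 124.08) c1=(512.57, 130.68) c2=(535.03, 39.35) c3=(368.63, 36.48)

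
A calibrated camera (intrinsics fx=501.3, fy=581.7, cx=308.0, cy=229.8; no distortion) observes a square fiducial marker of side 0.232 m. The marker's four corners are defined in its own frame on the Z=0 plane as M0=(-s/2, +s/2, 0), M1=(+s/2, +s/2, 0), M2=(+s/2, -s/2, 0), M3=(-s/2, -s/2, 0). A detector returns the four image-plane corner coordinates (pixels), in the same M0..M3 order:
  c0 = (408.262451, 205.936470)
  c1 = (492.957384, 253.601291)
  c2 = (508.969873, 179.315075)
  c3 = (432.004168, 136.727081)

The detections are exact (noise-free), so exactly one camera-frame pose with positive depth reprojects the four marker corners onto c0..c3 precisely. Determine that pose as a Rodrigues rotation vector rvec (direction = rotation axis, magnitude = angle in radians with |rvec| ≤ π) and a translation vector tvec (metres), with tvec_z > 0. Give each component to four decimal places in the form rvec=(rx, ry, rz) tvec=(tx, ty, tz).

rvec=(-0.5902, -0.0851, 0.4599) tvec=(0.4008, -0.0853, 1.3147)

Intrinsics K: fx=501.3, fy=581.7, cx=308.0, cy=229.8
Marker side s = 0.232 m; corners in marker frame (Z=0):
  M0 = (-0.1160, +0.1160, 0)
  M1 = (+0.1160, +0.1160, 0)
  M2 = (+0.1160, -0.1160, 0)
  M3 = (-0.1160, -0.1160, 0)
Detected image corners:
  c0 = (408.262451, 205.936470) px
  c1 = (492.957384, 253.601291) px
  c2 = (508.969873, 179.315075) px
  c3 = (432.004168, 136.727081) px
Planar DLT: solve 8×8 A·h = b for H (H[2,2]=1):
  H  [+329.33925 -280.06528 +460.84908]
  H  [+186.29062 +227.40059 +192.03551]
  H  [-0.03963 -0.42191 +1.00000]
B = K⁻¹H; ‖b₁‖=0.760659, ‖b₂‖=0.760659; λ = 2/(‖b₁‖+‖b₂‖) = 1.314650, sign → tz>0 ⇒ λ=+1.314650
r₁ = λ·B[:,0] = (+0.89570,+0.44160,-0.05210); r₂ = λ·B[:,1] = (-0.39368,+0.73305,-0.55467)
r₃ = r₁×r₂ = (-0.20675,+0.51733,+0.83044); SVD([r₁ r₂ r₃]) → R = UVᵀ:
  R  [+0.89570 -0.39368 -0.20675]
  R  [+0.44160 +0.73305 +0.51733]
  R  [-0.05210 -0.55467 +0.83044]
t = (+0.40084, -0.08535, +1.31465) m
tr R = 2.459186; θ = arccos((tr R − 1)/2) = 0.753070 rad = 43.148°
axis k = ((R−Rᵀ)₃₂, (R−Rᵀ)₁₃, (R−Rᵀ)₂₁) / (2 sinθ) = (-0.783757, -0.113067, +0.610689)
rvec = θ·k = (-0.590224, -0.085147, +0.459892)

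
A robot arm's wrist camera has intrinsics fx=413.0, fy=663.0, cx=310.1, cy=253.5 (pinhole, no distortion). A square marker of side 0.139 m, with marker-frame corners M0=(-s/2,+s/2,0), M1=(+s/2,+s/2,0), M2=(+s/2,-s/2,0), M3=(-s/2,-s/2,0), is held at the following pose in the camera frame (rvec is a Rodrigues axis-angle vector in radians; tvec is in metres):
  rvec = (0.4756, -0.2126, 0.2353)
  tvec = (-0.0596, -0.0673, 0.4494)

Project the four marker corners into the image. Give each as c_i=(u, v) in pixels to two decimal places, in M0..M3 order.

Intrinsics K: fx=413.0, fy=663.0, cx=310.1, cy=253.5
Marker side s = 0.139 m; corners in marker frame (Z=0):
  M0 = (-0.0695, +0.0695, 0)
  M1 = (+0.0695, +0.0695, 0)
  M2 = (+0.0695, -0.0695, 0)
  M3 = (-0.0695, -0.0695, 0)
rvec = (0.4756, -0.2126, 0.2353), |rvec| = θ = 0.57163 rad = 32.752°
Rodrigues: sinθ=0.54100, 1−cosθ=0.15898; R = I + sinθ·[k]× + (1−cosθ)·[k]×²:
    [+0.95107 -0.27189 -0.14676]
    [+0.17350 +0.86301 -0.47446]
    [+0.25566 +0.42578 +0.86796]
t = (-0.0596, -0.0673, 0.4494) m
M0: Pc = R·M0+t = (-0.14460, -0.01938, +0.46122); u = 413.0·(-0.14460)/0.46122 + 310.1 = 180.6226, v = 663.0·(-0.01938)/0.46122 + 253.5 = 225.6432
M1: Pc = R·M1+t = (-0.01240, +0.00474, +0.49676); u = 413.0·(-0.01240)/0.49676 + 310.1 = 299.7935, v = 663.0·(+0.00474)/0.49676 + 253.5 = 259.8228
M2: Pc = R·M2+t = (+0.02540, -0.11522, +0.43758); u = 413.0·(+0.02540)/0.43758 + 310.1 = 334.0694, v = 663.0·(-0.11522)/0.43758 + 253.5 = 78.9211
M3: Pc = R·M3+t = (-0.10680, -0.13934, +0.40204); u = 413.0·(-0.10680)/0.40204 + 310.1 = 200.3852, v = 663.0·(-0.13934)/0.40204 + 253.5 = 23.7201

c0=(180.62, 225.64) c1=(299.79, 259.82) c2=(334.07, 78.92) c3=(200.39, 23.72)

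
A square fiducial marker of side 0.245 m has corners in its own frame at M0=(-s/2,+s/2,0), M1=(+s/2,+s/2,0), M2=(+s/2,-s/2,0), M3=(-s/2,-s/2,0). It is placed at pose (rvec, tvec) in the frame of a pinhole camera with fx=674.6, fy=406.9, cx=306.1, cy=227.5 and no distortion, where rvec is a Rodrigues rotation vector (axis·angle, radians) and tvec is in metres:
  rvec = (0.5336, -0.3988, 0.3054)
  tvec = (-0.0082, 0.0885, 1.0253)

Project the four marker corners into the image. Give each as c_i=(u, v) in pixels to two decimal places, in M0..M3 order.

c0=(198.99, 293.95) c1=(337.63, 303.19) c2=(402.10, 231.39) c3=(255.20, 212.64)

Intrinsics K: fx=674.6, fy=406.9, cx=306.1, cy=227.5
Marker side s = 0.245 m; corners in marker frame (Z=0):
  M0 = (-0.1225, +0.1225, 0)
  M1 = (+0.1225, +0.1225, 0)
  M2 = (+0.1225, -0.1225, 0)
  M3 = (-0.1225, -0.1225, 0)
rvec = (0.5336, -0.3988, 0.3054), |rvec| = θ = 0.73283 rad = 41.988°
Rodrigues: sinθ=0.66898, 1−cosθ=0.25672; R = I + sinθ·[k]× + (1−cosθ)·[k]×²:
    [+0.87939 -0.38051 -0.28615]
    [+0.17707 +0.81931 -0.54533]
    [+0.44195 +0.42889 +0.78787]
t = (-0.0082, 0.0885, 1.0253) m
M0: Pc = R·M0+t = (-0.16254, +0.16717, +1.02370); u = 674.6·(-0.16254)/1.02370 + 306.1 = 198.9903, v = 406.9·(+0.16717)/1.02370 + 227.5 = 293.9486
M1: Pc = R·M1+t = (+0.05291, +0.21056, +1.13198); u = 674.6·(+0.05291)/1.13198 + 306.1 = 337.6332, v = 406.9·(+0.21056)/1.13198 + 227.5 = 303.1864
M2: Pc = R·M2+t = (+0.14614, +0.00983, +1.02690); u = 674.6·(+0.14614)/1.02690 + 306.1 = 402.1022, v = 406.9·(+0.00983)/1.02690 + 227.5 = 231.3932
M3: Pc = R·M3+t = (-0.06931, -0.03356, +0.91862); u = 674.6·(-0.06931)/0.91862 + 306.1 = 255.1996, v = 406.9·(-0.03356)/0.91862 + 227.5 = 212.6365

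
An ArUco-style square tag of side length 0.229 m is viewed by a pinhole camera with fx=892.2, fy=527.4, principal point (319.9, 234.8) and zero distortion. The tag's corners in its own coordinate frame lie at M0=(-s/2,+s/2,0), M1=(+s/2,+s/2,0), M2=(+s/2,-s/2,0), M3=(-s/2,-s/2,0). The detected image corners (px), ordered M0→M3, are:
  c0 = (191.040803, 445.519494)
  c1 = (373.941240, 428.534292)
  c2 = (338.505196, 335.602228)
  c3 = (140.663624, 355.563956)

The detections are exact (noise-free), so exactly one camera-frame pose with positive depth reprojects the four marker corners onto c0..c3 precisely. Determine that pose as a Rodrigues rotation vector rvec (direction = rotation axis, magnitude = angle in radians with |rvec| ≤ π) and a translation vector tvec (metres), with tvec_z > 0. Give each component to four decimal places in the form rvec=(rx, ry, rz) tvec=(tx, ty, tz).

Intrinsics K: fx=892.2, fy=527.4, cx=319.9, cy=234.8
Marker side s = 0.229 m; corners in marker frame (Z=0):
  M0 = (-0.1145, +0.1145, 0)
  M1 = (+0.1145, +0.1145, 0)
  M2 = (+0.1145, -0.1145, 0)
  M3 = (-0.1145, -0.1145, 0)
Detected image corners:
  c0 = (191.040803, 445.519494) px
  c1 = (373.941240, 428.534292) px
  c2 = (338.505196, 335.602228) px
  c3 = (140.663624, 355.563956) px
Planar DLT: solve 8×8 A·h = b for H (H[2,2]=1):
  H  [+811.77371 +281.19244 +261.15824]
  H  [-107.68865 +539.52615 +393.25524]
  H  [-0.06973 +0.35844 +1.00000]
B = K⁻¹H; ‖b₁‖=0.953310, ‖b₂‖=0.953310; λ = 2/(‖b₁‖+‖b₂‖) = 1.048977, sign → tz>0 ⇒ λ=+1.048977
r₁ = λ·B[:,0] = (+0.98064,-0.18162,-0.07314); r₂ = λ·B[:,1] = (+0.19579,+0.90570,+0.37600)
r₃ = r₁×r₂ = (-0.00204,-0.38304,+0.92373); SVD([r₁ r₂ r₃]) → R = UVᵀ:
  R  [+0.98064 +0.19579 -0.00204]
  R  [-0.18162 +0.90570 -0.38304]
  R  [-0.07314 +0.37600 +0.92373]
t = (-0.06906, +0.31516, +1.04898) m
tr R = 2.810073; θ = arccos((tr R − 1)/2) = 0.439330 rad = 25.172°
axis k = ((R−Rᵀ)₃₂, (R−Rᵀ)₁₃, (R−Rᵀ)₂₁) / (2 sinθ) = (+0.892285, +0.083582, -0.443668)
rvec = θ·k = (+0.392008, +0.036720, -0.194917)

rvec=(0.3920, 0.0367, -0.1949) tvec=(-0.0691, 0.3152, 1.0490)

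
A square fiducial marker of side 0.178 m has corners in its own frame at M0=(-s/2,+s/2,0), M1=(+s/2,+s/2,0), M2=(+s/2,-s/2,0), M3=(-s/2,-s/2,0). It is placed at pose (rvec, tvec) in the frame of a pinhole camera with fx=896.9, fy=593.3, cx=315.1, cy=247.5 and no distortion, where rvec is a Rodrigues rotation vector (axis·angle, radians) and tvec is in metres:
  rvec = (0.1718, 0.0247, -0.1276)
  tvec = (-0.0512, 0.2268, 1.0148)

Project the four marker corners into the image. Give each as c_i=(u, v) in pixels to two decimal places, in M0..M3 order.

c0=(203.97, 434.08) c1=(357.48, 422.42) c2=(338.13, 324.15) c3=(180.14, 336.77)

Intrinsics K: fx=896.9, fy=593.3, cx=315.1, cy=247.5
Marker side s = 0.178 m; corners in marker frame (Z=0):
  M0 = (-0.0890, +0.0890, 0)
  M1 = (+0.0890, +0.0890, 0)
  M2 = (+0.0890, -0.0890, 0)
  M3 = (-0.0890, -0.0890, 0)
rvec = (0.1718, 0.0247, -0.1276), |rvec| = θ = 0.21542 rad = 12.343°
Rodrigues: sinθ=0.21376, 1−cosθ=0.02311; R = I + sinθ·[k]× + (1−cosθ)·[k]×²:
    [+0.99159 +0.12873 +0.01359]
    [-0.12450 +0.97719 -0.17204]
    [-0.03543 +0.16890 +0.98500]
t = (-0.0512, 0.2268, 1.0148) m
M0: Pc = R·M0+t = (-0.12799, +0.32485, +1.03299); u = 896.9·(-0.12799)/1.03299 + 315.1 = 203.9676, v = 593.3·(+0.32485)/1.03299 + 247.5 = 434.0794
M1: Pc = R·M1+t = (+0.04851, +0.30269, +1.02668); u = 896.9·(+0.04851)/1.02668 + 315.1 = 357.4763, v = 593.3·(+0.30269)/1.02668 + 247.5 = 422.4188
M2: Pc = R·M2+t = (+0.02559, +0.12875, +0.99661); u = 896.9·(+0.02559)/0.99661 + 315.1 = 338.1335, v = 593.3·(+0.12875)/0.99661 + 247.5 = 324.1465
M3: Pc = R·M3+t = (-0.15091, +0.15091, +1.00292); u = 896.9·(-0.15091)/1.00292 + 315.1 = 180.1447, v = 593.3·(+0.15091)/1.00292 + 247.5 = 336.7746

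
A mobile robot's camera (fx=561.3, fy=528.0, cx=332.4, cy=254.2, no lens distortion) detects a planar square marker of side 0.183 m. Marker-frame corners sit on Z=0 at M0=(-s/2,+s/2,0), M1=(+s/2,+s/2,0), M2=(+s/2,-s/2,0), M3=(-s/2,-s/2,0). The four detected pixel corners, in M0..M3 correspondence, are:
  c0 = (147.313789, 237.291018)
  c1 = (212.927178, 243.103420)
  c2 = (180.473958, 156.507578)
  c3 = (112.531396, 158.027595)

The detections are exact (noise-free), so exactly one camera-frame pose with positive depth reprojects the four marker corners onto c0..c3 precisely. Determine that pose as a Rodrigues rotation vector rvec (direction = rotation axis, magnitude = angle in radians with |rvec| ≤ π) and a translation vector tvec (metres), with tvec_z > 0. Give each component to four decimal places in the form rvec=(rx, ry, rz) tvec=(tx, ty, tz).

rvec=(0.5384, 0.5623, -0.0705) tvec=(-0.3212, -0.1082, 1.0611)

Intrinsics K: fx=561.3, fy=528.0, cx=332.4, cy=254.2
Marker side s = 0.183 m; corners in marker frame (Z=0):
  M0 = (-0.0915, +0.0915, 0)
  M1 = (+0.0915, +0.0915, 0)
  M2 = (+0.0915, -0.0915, 0)
  M3 = (-0.0915, -0.0915, 0)
Detected image corners:
  c0 = (147.313789, 237.291018) px
  c1 = (212.927178, 243.103420) px
  c2 = (180.473958, 156.507578) px
  c3 = (112.531396, 158.027595) px
Planar DLT: solve 8×8 A·h = b for H (H[2,2]=1):
  H  [+283.88845 +255.77664 +162.47679]
  H  [-85.74567 +539.61517 +200.35154]
  H  [-0.49453 +0.43956 +1.00000]
B = K⁻¹H; ‖b₁‖=0.942389, ‖b₂‖=0.942389; λ = 2/(‖b₁‖+‖b₂‖) = 1.061133, sign → tz>0 ⇒ λ=+1.061133
r₁ = λ·B[:,0] = (+0.84745,+0.08032,-0.52476); r₂ = λ·B[:,1] = (+0.20733,+0.85992,+0.46643)
r₃ = r₁×r₂ = (+0.48872,-0.50407,+0.71209); SVD([r₁ r₂ r₃]) → R = UVᵀ:
  R  [+0.84745 +0.20733 +0.48872]
  R  [+0.08032 +0.85992 -0.50407]
  R  [-0.52476 +0.46643 +0.71209]
t = (-0.32124, -0.10822, +1.06113) m
tr R = 2.419457; θ = arccos((tr R − 1)/2) = 0.781683 rad = 44.787°
axis k = ((R−Rᵀ)₃₂, (R−Rᵀ)₁₃, (R−Rᵀ)₂₁) / (2 sinθ) = (+0.688812, +0.719314, -0.090145)
rvec = θ·k = (+0.538432, +0.562276, -0.070465)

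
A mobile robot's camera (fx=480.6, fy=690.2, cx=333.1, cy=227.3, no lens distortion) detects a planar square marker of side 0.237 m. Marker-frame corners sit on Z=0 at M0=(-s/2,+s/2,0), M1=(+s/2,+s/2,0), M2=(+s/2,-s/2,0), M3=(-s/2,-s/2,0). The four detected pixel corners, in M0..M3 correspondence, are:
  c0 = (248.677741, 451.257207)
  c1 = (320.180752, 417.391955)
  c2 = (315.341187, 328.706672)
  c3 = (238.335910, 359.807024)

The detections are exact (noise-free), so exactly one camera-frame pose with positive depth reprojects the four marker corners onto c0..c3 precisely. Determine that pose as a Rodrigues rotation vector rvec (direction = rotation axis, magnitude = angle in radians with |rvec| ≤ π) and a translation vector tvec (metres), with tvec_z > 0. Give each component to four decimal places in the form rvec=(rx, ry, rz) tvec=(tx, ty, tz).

rvec=(0.4204, -0.3929, -0.1386) tvec=(-0.1563, 0.3459, 1.4638)

Intrinsics K: fx=480.6, fy=690.2, cx=333.1, cy=227.3
Marker side s = 0.237 m; corners in marker frame (Z=0):
  M0 = (-0.1185, +0.1185, 0)
  M1 = (+0.1185, +0.1185, 0)
  M2 = (+0.1185, -0.1185, 0)
  M3 = (-0.1185, -0.1185, 0)
Detected image corners:
  c0 = (248.677741, 451.257207) px
  c1 = (320.180752, 417.391955) px
  c2 = (315.341187, 328.706672) px
  c3 = (238.335910, 359.807024) px
Planar DLT: solve 8×8 A·h = b for H (H[2,2]=1):
  H  [+378.48795 +112.74624 +281.79183]
  H  [-46.29114 +492.28765 +390.38203]
  H  [+0.23367 +0.28877 +1.00000]
B = K⁻¹H; ‖b₁‖=0.683147, ‖b₂‖=0.683147; λ = 2/(‖b₁‖+‖b₂‖) = 1.463813, sign → tz>0 ⇒ λ=+1.463813
r₁ = λ·B[:,0] = (+0.91573,-0.21082,+0.34205); r₂ = λ·B[:,1] = (+0.05043,+0.90486,+0.42271)
r₃ = r₁×r₂ = (-0.39863,-0.36984,+0.83924); SVD([r₁ r₂ r₃]) → R = UVᵀ:
  R  [+0.91573 +0.05043 -0.39863]
  R  [-0.21082 +0.90486 -0.36984]
  R  [+0.34205 +0.42271 +0.83924]
t = (-0.15627, +0.34587, +1.46381) m
tr R = 2.659822; θ = arccos((tr R − 1)/2) = 0.591848 rad = 33.910°
axis k = ((R−Rᵀ)₃₂, (R−Rᵀ)₁₃, (R−Rᵀ)₂₁) / (2 sinθ) = (+0.710300, -0.663817, -0.234139)
rvec = θ·k = (+0.420390, -0.392879, -0.138575)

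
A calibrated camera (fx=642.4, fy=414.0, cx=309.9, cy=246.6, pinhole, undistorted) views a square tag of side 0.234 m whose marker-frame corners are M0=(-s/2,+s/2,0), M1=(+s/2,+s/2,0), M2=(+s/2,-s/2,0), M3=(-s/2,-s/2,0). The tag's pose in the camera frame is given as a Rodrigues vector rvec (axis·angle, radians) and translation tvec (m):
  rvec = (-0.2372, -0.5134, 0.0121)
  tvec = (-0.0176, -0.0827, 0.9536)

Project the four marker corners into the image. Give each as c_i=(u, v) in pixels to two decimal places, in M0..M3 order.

Intrinsics K: fx=642.4, fy=414.0, cx=309.9, cy=246.6
Marker side s = 0.234 m; corners in marker frame (Z=0):
  M0 = (-0.1170, +0.1170, 0)
  M1 = (+0.1170, +0.1170, 0)
  M2 = (+0.1170, -0.1170, 0)
  M3 = (-0.1170, -0.1170, 0)
rvec = (-0.2372, -0.5134, 0.0121), |rvec| = θ = 0.56568 rad = 32.411°
Rodrigues: sinθ=0.53599, 1−cosθ=0.15577; R = I + sinθ·[k]× + (1−cosθ)·[k]×²:
    [+0.87162 +0.04782 -0.48785]
    [+0.07075 +0.97254 +0.22173]
    [+0.48506 -0.22777 +0.84430]
t = (-0.0176, -0.0827, 0.9536) m
M0: Pc = R·M0+t = (-0.11398, +0.02281, +0.87020); u = 642.4·(-0.11398)/0.87020 + 309.9 = 225.7542, v = 414.0·(+0.02281)/0.87020 + 246.6 = 257.4517
M1: Pc = R·M1+t = (+0.08997, +0.03936, +0.98370); u = 642.4·(+0.08997)/0.98370 + 309.9 = 368.6568, v = 414.0·(+0.03936)/0.98370 + 246.6 = 263.1669
M2: Pc = R·M2+t = (+0.07878, -0.18821, +1.03700); u = 642.4·(+0.07878)/1.03700 + 309.9 = 358.7052, v = 414.0·(-0.18821)/1.03700 + 246.6 = 171.4615
M3: Pc = R·M3+t = (-0.12517, -0.20476, +0.92350); u = 642.4·(-0.12517)/0.92350 + 309.9 = 222.8271, v = 414.0·(-0.20476)/0.92350 + 246.6 = 154.8050

c0=(225.75, 257.45) c1=(368.66, 263.17) c2=(358.71, 171.46) c3=(222.83, 154.80)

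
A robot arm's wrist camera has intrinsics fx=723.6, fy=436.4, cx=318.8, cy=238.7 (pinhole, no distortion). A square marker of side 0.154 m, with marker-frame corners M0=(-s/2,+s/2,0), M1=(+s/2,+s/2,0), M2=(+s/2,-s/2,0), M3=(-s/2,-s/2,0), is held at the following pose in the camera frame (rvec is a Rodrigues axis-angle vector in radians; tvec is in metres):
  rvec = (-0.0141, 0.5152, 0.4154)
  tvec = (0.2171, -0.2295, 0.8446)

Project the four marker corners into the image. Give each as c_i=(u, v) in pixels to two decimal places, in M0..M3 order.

Intrinsics K: fx=723.6, fy=436.4, cx=318.8, cy=238.7
Marker side s = 0.154 m; corners in marker frame (Z=0):
  M0 = (-0.0770, +0.0770, 0)
  M1 = (+0.0770, +0.0770, 0)
  M2 = (+0.0770, -0.0770, 0)
  M3 = (-0.0770, -0.0770, 0)
rvec = (-0.0141, 0.5152, 0.4154), |rvec| = θ = 0.66196 rad = 37.927°
Rodrigues: sinθ=0.61466, 1−cosθ=0.21121; R = I + sinθ·[k]× + (1−cosθ)·[k]×²:
    [+0.78889 -0.38922 +0.47557]
    [+0.38222 +0.91673 +0.11625]
    [-0.48121 +0.09006 +0.87196]
t = (0.2171, -0.2295, 0.8446) m
M0: Pc = R·M0+t = (+0.12639, -0.18834, +0.88859); u = 723.6·(+0.12639)/0.88859 + 318.8 = 421.7190, v = 436.4·(-0.18834)/0.88859 + 238.7 = 146.2019
M1: Pc = R·M1+t = (+0.24787, -0.12948, +0.81448); u = 723.6·(+0.24787)/0.81448 + 318.8 = 539.0159, v = 436.4·(-0.12948)/0.81448 + 238.7 = 169.3240
M2: Pc = R·M2+t = (+0.30781, -0.27066, +0.80061); u = 723.6·(+0.30781)/0.80061 + 318.8 = 597.0054, v = 436.4·(-0.27066)/0.80061 + 238.7 = 91.1692
M3: Pc = R·M3+t = (+0.18633, -0.32952, +0.87472); u = 723.6·(+0.18633)/0.87472 + 318.8 = 472.9357, v = 436.4·(-0.32952)/0.87472 + 238.7 = 74.3018

c0=(421.72, 146.20) c1=(539.02, 169.32) c2=(597.01, 91.17) c3=(472.94, 74.30)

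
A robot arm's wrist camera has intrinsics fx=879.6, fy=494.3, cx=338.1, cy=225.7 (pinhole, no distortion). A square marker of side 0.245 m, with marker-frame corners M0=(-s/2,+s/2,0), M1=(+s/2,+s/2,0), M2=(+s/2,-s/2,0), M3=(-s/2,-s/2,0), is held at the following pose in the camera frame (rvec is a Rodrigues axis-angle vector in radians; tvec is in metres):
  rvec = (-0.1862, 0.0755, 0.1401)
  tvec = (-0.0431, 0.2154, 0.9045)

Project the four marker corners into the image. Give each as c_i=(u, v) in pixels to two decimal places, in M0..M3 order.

Intrinsics K: fx=879.6, fy=494.3, cx=338.1, cy=225.7
Marker side s = 0.245 m; corners in marker frame (Z=0):
  M0 = (-0.1225, +0.1225, 0)
  M1 = (+0.1225, +0.1225, 0)
  M2 = (+0.1225, -0.1225, 0)
  M3 = (-0.1225, -0.1225, 0)
rvec = (-0.1862, 0.0755, 0.1401), |rvec| = θ = 0.24495 rad = 14.034°
Rodrigues: sinθ=0.24250, 1−cosθ=0.02985; R = I + sinθ·[k]× + (1−cosθ)·[k]×²:
    [+0.98740 -0.14570 +0.06177]
    [+0.13171 +0.97299 +0.18961]
    [-0.08773 -0.17908 +0.97992]
t = (-0.0431, 0.2154, 0.9045) m
M0: Pc = R·M0+t = (-0.18190, +0.31846, +0.89331); u = 879.6·(-0.18190)/0.89331 + 338.1 = 158.9873, v = 494.3·(+0.31846)/0.89331 + 225.7 = 401.9134
M1: Pc = R·M1+t = (+0.06001, +0.35073, +0.87182); u = 879.6·(+0.06001)/0.87182 + 338.1 = 398.6443, v = 494.3·(+0.35073)/0.87182 + 225.7 = 424.5532
M2: Pc = R·M2+t = (+0.09570, +0.11234, +0.91569); u = 879.6·(+0.09570)/0.91569 + 338.1 = 430.0322, v = 494.3·(+0.11234)/0.91569 + 225.7 = 286.3443
M3: Pc = R·M3+t = (-0.14621, +0.08007, +0.93718); u = 879.6·(-0.14621)/0.93718 + 338.1 = 200.8751, v = 494.3·(+0.08007)/0.93718 + 225.7 = 267.9339

c0=(158.99, 401.91) c1=(398.64, 424.55) c2=(430.03, 286.34) c3=(200.88, 267.93)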